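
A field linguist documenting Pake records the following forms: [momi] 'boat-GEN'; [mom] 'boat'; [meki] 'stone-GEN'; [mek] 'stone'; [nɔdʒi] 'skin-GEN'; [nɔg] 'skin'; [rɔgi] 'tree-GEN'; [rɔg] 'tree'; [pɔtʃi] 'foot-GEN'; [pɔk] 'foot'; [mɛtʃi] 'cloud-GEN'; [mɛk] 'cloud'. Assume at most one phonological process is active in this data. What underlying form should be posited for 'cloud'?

/mɛtʃ/

The stem for 'cloud' ends in [tʃ] in [mɛtʃi] but [k] in [mɛk].
Compare 'stone', with invariant [k] in [meki] and [mek]: an analysis with underlying /k/ and a rule producing [tʃ] before the GEN suffix would wrongly predict alternation here too.
The alternation reflects depalatalization: palato-alveolar /tʃ/ and /dʒ/ become [k] and [g] when no front vowel follows. /tʃ/ is underlying.
The underlying form of 'cloud' is therefore /mɛtʃ/.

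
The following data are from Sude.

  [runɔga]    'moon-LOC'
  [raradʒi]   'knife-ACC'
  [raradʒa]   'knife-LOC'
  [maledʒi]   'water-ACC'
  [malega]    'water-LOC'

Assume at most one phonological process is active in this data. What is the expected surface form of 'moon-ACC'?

The root 'water' surfaces as [maledʒi] and [malega], with a stem-final [dʒ] ~ [g] alternation.
If /dʒ/ were underlying and a rule turned it into [g] before the LOC suffix, 'knife' would also alternate; but it has [dʒ] in both [raradʒi] and [raradʒa].
Therefore /g/ is basic and [dʒ] is derived by palatalization before a front vowel (/g/ becomes palato-alveolar [dʒ] before a front vowel).
From [runɔga] the stem 'moon' is /runɔg/; before a front vowel this yields [runɔdʒi].

[runɔdʒi]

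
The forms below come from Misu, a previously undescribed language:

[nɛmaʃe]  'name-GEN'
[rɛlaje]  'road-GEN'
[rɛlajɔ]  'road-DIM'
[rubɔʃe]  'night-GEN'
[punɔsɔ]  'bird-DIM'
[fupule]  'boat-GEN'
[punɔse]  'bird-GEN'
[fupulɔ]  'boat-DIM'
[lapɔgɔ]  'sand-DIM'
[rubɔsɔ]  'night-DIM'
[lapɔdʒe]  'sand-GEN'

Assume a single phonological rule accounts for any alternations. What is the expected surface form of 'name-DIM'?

The root 'night' surfaces as [rubɔsɔ] and [rubɔʃe], with a stem-final [s] ~ [ʃ] alternation.
But 'bird' keeps [s] in both environments ([punɔsɔ], [punɔse]), so there is no rule changing /s/ to [ʃ] before the GEN suffix.
So /ʃ/ is underlying, and a rule of depalatalization — palato-alveolar /dʒ/ and /ʃ/ become [g] and [s] when no front vowel follows — gives [s].
The one attested form of 'name', [nɛmaʃe], shows underlying /nɛmaʃ/. Applying the same rule when no front vowel follows gives [nɛmasɔ].

[nɛmasɔ]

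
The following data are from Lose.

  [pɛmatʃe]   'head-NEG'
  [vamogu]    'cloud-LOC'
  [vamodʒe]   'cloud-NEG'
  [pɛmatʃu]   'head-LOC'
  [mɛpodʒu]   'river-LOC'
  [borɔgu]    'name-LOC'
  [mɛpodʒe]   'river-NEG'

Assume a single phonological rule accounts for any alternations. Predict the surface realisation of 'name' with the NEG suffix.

[borɔdʒe]

The stem for 'cloud' ends in [dʒ] in [vamodʒe] but [g] in [vamogu].
Compare 'river', with invariant [dʒ] in [mɛpodʒe] and [mɛpodʒu]: an analysis with underlying /dʒ/ and a rule producing [g] before the LOC suffix would wrongly predict alternation here too.
The underlying segment must be /g/; /g/ becomes palato-alveolar [dʒ] before a front vowel, yielding [dʒ] there.
The one attested form of 'name', [borɔgu], shows underlying /borɔg/. Applying the same rule before a front vowel gives [borɔdʒe].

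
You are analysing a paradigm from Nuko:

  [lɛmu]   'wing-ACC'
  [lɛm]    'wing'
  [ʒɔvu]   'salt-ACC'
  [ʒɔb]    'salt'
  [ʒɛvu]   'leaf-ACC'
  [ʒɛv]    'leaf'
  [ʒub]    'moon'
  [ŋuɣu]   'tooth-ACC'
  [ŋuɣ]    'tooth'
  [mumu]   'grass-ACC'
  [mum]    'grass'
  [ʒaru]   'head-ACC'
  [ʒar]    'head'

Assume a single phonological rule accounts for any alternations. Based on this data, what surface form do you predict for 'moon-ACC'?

[ʒuvu]

'salt' shows [v] ~ [b] at the end of the stem ([ʒɔvu] vs [ʒɔb]).
But 'leaf' keeps [v] in both environments ([ʒɛvu], [ʒɛv]), so there is no rule changing /v/ to [b] in isolation.
The underlying segment must be /b/; voiced stops become fricatives between vowels, yielding [v] there.
From [ʒub] the stem 'moon' is /ʒub/; between vowels this yields [ʒuvu].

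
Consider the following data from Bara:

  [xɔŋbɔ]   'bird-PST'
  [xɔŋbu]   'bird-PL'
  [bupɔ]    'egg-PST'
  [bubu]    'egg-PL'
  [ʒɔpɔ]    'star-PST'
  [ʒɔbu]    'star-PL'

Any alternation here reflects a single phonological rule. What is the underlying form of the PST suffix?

The PST morpheme has two allomorphs, [-bɔ] and [-pɔ].
The PL suffix, which begins with [b], is invariant after every stem; so [b] is not altered by any rule here.
The PST suffix is therefore /-pɔ/ underlyingly, with post-nasal voicing: voiceless stops become voiced after a nasal.

/-pɔ/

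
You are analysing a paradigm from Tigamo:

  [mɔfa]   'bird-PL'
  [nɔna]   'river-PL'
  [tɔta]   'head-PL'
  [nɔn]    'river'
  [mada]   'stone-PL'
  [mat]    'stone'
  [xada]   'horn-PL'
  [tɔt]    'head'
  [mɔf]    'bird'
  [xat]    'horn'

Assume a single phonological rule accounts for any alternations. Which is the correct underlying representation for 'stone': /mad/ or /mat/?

The stem for 'stone' ends in [t] in [mat] but [d] in [mada].
The stem 'head' ([tɔt], [tɔta]) shows [t] unchanged in both environments, so [t] cannot be basic with [d] derived before the PL suffix.
The underlying segment must be /d/; voiced obstruents become voiceless word-finally, yielding [t] there.

/mad/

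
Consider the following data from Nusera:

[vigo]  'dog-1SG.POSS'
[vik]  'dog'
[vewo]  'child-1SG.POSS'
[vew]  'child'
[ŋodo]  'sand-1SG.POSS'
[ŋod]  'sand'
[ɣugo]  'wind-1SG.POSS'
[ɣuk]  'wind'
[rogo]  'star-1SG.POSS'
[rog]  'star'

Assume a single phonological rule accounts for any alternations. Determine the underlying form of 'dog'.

'dog' shows [g] ~ [k] at the end of the stem ([vigo] vs [vik]).
But 'star' keeps [g] in both environments ([rogo], [rog]), so there is no rule changing /g/ to [k] in isolation.
Therefore /k/ is basic and [g] is derived by intervocalic voicing (voiceless stops become voiced between vowels).
So 'dog' = /vik/.

/vik/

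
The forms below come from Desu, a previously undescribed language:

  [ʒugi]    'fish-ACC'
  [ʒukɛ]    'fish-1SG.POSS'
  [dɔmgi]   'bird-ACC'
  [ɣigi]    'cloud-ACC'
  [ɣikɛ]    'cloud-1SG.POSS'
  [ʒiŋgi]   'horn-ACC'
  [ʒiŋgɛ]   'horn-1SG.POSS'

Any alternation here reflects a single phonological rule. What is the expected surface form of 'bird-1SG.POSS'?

[dɔmgɛ]

The 1SG.POSS suffix surfaces as [-gɛ] and [-kɛ], depending on the final segment of the stem.
The ACC suffix, which begins with [g], is invariant after every stem; so [g] is not altered by any rule here.
So the underlying form is /-kɛ/, and voiceless stops become voiced after a nasal.
After 'bird', which ends in a nasal, the suffix surfaces as [-gɛ], giving [dɔmgɛ].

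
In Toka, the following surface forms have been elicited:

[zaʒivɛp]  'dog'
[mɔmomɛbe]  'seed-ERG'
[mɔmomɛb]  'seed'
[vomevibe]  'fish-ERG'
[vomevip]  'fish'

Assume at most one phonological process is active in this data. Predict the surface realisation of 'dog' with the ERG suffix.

The root 'fish' surfaces as [vomevibe] and [vomevip], with a stem-final [b] ~ [p] alternation.
Compare 'seed', with invariant [b] in [mɔmomɛbe] and [mɔmomɛb]: an analysis with underlying /b/ and a rule producing [p] in isolation would wrongly predict alternation here too.
The alternation reflects intervocalic voicing: voiceless stops become voiced between vowels. /p/ is underlying.
The one attested form of 'dog', [zaʒivɛp], shows underlying /zaʒivɛp/. Applying the same rule between vowels gives [zaʒivɛbe].

[zaʒivɛbe]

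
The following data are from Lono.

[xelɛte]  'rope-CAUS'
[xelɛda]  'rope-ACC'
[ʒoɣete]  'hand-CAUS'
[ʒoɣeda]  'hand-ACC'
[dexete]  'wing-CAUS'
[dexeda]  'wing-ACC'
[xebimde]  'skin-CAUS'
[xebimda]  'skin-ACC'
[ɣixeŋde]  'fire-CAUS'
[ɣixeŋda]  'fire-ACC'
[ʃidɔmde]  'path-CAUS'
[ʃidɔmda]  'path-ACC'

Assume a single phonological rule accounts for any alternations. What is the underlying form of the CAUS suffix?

/-te/

The CAUS suffix surfaces as [-de] and [-te], depending on the final segment of the stem.
By contrast the ACC suffix keeps its initial [d] throughout — that segment must be underlying.
The CAUS suffix is therefore /-te/ underlyingly, with post-nasal voicing: voiceless stops become voiced after a nasal.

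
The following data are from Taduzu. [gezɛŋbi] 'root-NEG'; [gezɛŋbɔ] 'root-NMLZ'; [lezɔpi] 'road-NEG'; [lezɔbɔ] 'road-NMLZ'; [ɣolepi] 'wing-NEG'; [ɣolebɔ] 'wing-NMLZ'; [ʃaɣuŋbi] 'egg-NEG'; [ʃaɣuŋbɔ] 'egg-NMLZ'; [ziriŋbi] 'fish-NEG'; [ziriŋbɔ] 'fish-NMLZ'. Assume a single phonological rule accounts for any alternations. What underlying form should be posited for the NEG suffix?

/-pi/

The NEG morpheme has two allomorphs, [-bi] and [-pi].
By contrast the NMLZ suffix keeps its initial [b] throughout — that segment must be underlying.
So the underlying form is /-pi/, and voiceless stops become voiced after a nasal.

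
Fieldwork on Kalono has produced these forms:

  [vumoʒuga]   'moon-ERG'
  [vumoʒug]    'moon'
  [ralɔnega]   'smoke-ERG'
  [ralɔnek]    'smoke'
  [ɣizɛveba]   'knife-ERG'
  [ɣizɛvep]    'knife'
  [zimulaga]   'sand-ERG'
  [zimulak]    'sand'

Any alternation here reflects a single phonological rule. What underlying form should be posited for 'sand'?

/zimulak/

The stem for 'sand' ends in [g] in [zimulaga] but [k] in [zimulak].
The stem 'moon' ([vumoʒuga], [vumoʒug]) shows [g] unchanged in both environments, so [g] cannot be basic with [k] derived in isolation.
So /k/ is underlying, and a rule of intervocalic voicing — voiceless stops become voiced between vowels — gives [g].
The underlying form of 'sand' is therefore /zimulak/.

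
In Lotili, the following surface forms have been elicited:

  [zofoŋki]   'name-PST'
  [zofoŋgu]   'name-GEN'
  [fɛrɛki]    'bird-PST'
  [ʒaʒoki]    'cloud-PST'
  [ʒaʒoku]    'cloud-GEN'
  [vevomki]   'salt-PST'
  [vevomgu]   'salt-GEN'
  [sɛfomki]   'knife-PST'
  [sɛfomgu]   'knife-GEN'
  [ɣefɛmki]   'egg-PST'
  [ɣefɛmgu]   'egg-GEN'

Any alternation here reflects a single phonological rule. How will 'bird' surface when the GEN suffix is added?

The GEN morpheme has two allomorphs, [-gu] and [-ku].
The PST suffix, which begins with [k], is invariant after every stem; so [k] is not altered by any rule here.
So the underlying form is /-gu/, and voiced stops become voiceless after a vowel.
After 'bird', which ends in a vowel, the suffix surfaces as [-ku], giving [fɛrɛku].

[fɛrɛku]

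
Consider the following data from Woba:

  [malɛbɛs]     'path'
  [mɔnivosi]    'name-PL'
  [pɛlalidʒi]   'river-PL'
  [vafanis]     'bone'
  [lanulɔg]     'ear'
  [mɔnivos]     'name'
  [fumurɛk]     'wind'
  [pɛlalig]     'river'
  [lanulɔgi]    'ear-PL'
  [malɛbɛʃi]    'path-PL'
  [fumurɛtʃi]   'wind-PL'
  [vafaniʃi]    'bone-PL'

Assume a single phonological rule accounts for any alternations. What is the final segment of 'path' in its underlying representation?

In [malɛbɛʃi] and [malɛbɛs] the final segment of 'path' alternates: [ʃ] ~ [s].
But 'name' keeps [s] in both environments ([mɔnivosi], [mɔnivos]), so there is no rule changing /s/ to [ʃ] before the PL suffix.
The alternation reflects depalatalization: palato-alveolar /tʃ/, /dʒ/ and /ʃ/ become [k], [g] and [s] when no front vowel follows. /ʃ/ is underlying.

/ʃ/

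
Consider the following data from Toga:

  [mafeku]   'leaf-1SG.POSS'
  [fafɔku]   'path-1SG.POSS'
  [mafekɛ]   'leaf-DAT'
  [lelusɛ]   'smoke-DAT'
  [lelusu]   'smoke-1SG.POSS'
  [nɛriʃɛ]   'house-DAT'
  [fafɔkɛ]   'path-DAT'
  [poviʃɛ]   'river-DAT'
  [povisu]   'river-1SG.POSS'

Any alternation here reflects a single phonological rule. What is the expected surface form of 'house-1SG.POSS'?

[nɛrisu]

In [povisu] and [poviʃɛ] the final segment of 'river' alternates: [s] ~ [ʃ].
Compare 'smoke', with invariant [s] in [lelusu] and [lelusɛ]: an analysis with underlying /s/ and a rule producing [ʃ] before the DAT suffix would wrongly predict alternation here too.
So /ʃ/ is underlying, and a rule of depalatalization — palato-alveolar /ʃ/ becomes [s] when no front vowel follows — gives [s].
From [nɛriʃɛ] the stem 'house' is /nɛriʃ/; when no front vowel follows this yields [nɛrisu].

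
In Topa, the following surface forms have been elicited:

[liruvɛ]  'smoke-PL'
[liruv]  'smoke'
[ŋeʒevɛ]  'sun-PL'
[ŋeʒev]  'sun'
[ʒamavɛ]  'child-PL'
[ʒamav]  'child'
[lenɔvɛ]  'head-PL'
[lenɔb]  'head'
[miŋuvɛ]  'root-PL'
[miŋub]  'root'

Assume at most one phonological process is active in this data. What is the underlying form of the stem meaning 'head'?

/lenɔb/

The stem for 'head' ends in [v] in [lenɔvɛ] but [b] in [lenɔb].
The stem 'smoke' ([liruvɛ], [liruv]) shows [v] unchanged in both environments, so [v] cannot be basic with [b] derived in isolation.
So /b/ is underlying, and a rule of intervocalic spirantization — voiced stops become fricatives between vowels — gives [v].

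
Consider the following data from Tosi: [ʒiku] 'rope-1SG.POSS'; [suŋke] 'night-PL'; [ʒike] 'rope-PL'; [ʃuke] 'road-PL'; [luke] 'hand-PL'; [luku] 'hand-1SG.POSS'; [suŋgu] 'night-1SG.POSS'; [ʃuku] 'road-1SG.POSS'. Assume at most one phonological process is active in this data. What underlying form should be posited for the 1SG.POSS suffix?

/-gu/

The 1SG.POSS morpheme has two allomorphs, [-gu] and [-ku].
The PL suffix, which begins with [k], is invariant after every stem; so [k] is not altered by any rule here.
So the underlying form is /-gu/, and voiced stops become voiceless after a vowel.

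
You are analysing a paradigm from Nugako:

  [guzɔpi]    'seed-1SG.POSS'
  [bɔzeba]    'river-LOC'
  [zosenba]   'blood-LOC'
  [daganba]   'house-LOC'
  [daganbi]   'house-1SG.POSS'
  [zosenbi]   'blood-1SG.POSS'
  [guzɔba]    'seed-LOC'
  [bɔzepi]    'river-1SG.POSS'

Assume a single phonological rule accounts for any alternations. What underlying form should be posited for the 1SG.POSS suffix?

The 1SG.POSS morpheme has two allomorphs, [-bi] and [-pi].
By contrast the LOC suffix keeps its initial [b] throughout — that segment must be underlying.
The 1SG.POSS suffix is therefore /-pi/ underlyingly, with post-nasal voicing: voiceless stops become voiced after a nasal.

/-pi/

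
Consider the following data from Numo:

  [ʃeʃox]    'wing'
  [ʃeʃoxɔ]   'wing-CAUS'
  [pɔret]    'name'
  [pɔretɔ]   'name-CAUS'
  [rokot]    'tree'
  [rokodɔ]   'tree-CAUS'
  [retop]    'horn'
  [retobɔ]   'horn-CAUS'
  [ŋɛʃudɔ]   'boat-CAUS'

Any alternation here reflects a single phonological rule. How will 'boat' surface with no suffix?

The root 'tree' surfaces as [rokot] and [rokodɔ], with a stem-final [t] ~ [d] alternation.
But 'name' keeps [t] in both environments ([pɔret], [pɔretɔ]), so there is no rule changing /t/ to [d] before the CAUS suffix.
Therefore /d/ is basic and [t] is derived by word-final obstruent devoicing (voiced obstruents become voiceless word-finally).
From [ŋɛʃudɔ] the stem 'boat' is /ŋɛʃud/; word-finally this yields [ŋɛʃut].

[ŋɛʃut]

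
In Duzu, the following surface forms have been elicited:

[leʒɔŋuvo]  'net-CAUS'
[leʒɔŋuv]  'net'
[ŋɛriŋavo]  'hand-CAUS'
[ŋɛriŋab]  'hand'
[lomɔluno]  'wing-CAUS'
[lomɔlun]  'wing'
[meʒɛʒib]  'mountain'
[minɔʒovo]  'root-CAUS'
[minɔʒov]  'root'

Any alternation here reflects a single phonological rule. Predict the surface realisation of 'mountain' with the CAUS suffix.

In [ŋɛriŋavo] and [ŋɛriŋab] the final segment of 'hand' alternates: [v] ~ [b].
But 'net' keeps [v] in both environments ([leʒɔŋuvo], [leʒɔŋuv]), so there is no rule changing /v/ to [b] in isolation.
So /b/ is underlying, and a rule of intervocalic spirantization — voiced stops become fricatives between vowels — gives [v].
The one attested form of 'mountain', [meʒɛʒib], shows underlying /meʒɛʒib/. Applying the same rule between vowels gives [meʒɛʒivo].

[meʒɛʒivo]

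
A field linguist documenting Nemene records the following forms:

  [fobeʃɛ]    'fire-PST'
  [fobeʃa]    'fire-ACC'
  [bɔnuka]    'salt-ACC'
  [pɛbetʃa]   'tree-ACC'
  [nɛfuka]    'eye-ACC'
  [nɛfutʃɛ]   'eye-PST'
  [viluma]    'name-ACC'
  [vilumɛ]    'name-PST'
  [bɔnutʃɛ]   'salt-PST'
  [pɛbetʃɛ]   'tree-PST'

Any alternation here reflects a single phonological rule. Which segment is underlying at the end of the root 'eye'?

/k/

In [nɛfutʃɛ] and [nɛfuka] the final segment of 'eye' alternates: [tʃ] ~ [k].
But 'tree' keeps [tʃ] in both environments ([pɛbetʃɛ], [pɛbetʃa]), so there is no rule changing /tʃ/ to [k] before the ACC suffix.
The underlying segment must be /k/; /k/ becomes palato-alveolar [tʃ] before a front vowel, yielding [tʃ] there.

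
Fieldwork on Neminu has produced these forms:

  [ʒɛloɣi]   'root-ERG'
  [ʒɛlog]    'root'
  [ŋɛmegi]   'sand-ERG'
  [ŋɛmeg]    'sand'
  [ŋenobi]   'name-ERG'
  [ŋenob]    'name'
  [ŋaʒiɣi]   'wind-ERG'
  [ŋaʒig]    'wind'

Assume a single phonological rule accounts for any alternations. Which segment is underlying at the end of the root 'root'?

/ɣ/

'root' shows [ɣ] ~ [g] at the end of the stem ([ʒɛloɣi] vs [ʒɛlog]).
Compare 'sand', with invariant [g] in [ŋɛmegi] and [ŋɛmeg]: an analysis with underlying /g/ and a rule producing [ɣ] before the ERG suffix would wrongly predict alternation here too.
Therefore /ɣ/ is basic and [g] is derived by word-final hardening (voiced fricatives become stops word-finally).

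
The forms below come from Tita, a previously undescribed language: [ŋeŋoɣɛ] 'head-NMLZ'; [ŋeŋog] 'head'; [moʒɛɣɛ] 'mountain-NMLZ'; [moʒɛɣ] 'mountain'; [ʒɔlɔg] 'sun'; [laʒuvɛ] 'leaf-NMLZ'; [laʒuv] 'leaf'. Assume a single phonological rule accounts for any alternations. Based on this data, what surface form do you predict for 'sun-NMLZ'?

[ʒɔlɔɣɛ]

'head' shows [ɣ] ~ [g] at the end of the stem ([ŋeŋoɣɛ] vs [ŋeŋog]).
Compare 'mountain', with invariant [ɣ] in [moʒɛɣɛ] and [moʒɛɣ]: an analysis with underlying /ɣ/ and a rule producing [g] in isolation would wrongly predict alternation here too.
So /g/ is underlying, and a rule of intervocalic spirantization — voiced stops become fricatives between vowels — gives [ɣ].
The one attested form of 'sun', [ʒɔlɔg], shows underlying /ʒɔlɔg/. Applying the same rule between vowels gives [ʒɔlɔɣɛ].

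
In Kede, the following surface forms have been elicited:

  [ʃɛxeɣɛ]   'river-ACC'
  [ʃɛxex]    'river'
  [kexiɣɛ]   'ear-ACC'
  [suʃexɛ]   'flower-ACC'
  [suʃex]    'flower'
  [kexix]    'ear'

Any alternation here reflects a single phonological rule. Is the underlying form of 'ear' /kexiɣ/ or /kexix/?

In [kexix] and [kexiɣɛ] the final segment of 'ear' alternates: [x] ~ [ɣ].
If /x/ were underlying and a rule turned it into [ɣ] before the ACC suffix, 'flower' would also alternate; but it has [x] in both [suʃex] and [suʃexɛ].
So /ɣ/ is underlying, and a rule of word-final obstruent devoicing — voiced obstruents become voiceless word-finally — gives [x].

/kexiɣ/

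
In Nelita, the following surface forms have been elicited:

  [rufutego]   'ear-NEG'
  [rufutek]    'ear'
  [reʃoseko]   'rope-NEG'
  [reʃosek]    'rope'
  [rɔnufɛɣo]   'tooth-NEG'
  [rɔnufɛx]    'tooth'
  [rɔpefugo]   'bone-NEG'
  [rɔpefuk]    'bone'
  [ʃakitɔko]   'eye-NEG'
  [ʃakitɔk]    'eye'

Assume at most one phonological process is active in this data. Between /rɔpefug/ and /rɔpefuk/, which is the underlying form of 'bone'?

In [rɔpefugo] and [rɔpefuk] the final segment of 'bone' alternates: [g] ~ [k].
But 'rope' keeps [k] in both environments ([reʃoseko], [reʃosek]), so there is no rule changing /k/ to [g] before the NEG suffix.
The underlying segment must be /g/; voiced obstruents become voiceless word-finally, yielding [k] there.

/rɔpefug/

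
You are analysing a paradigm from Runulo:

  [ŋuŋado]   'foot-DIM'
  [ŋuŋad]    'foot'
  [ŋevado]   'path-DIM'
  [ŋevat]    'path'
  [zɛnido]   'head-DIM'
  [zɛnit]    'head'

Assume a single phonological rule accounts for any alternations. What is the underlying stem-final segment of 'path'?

/t/

The stem for 'path' ends in [d] in [ŋevado] but [t] in [ŋevat].
But 'foot' keeps [d] in both environments ([ŋuŋado], [ŋuŋad]), so there is no rule changing /d/ to [t] in isolation.
So /t/ is underlying, and a rule of intervocalic voicing — voiceless stops become voiced between vowels — gives [d].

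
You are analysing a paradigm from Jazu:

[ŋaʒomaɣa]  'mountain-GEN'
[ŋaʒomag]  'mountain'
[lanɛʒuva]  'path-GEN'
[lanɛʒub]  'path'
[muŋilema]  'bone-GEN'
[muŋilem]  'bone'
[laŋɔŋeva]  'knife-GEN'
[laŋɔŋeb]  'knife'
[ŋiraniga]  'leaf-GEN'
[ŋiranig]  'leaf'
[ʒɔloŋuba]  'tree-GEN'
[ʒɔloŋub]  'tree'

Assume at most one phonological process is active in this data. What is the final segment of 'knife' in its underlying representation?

In [laŋɔŋeva] and [laŋɔŋeb] the final segment of 'knife' alternates: [v] ~ [b].
But 'tree' keeps [b] in both environments ([ʒɔloŋuba], [ʒɔloŋub]), so there is no rule changing /b/ to [v] before the GEN suffix.
The underlying segment must be /v/; voiced fricatives become stops word-finally, yielding [b] there.

/v/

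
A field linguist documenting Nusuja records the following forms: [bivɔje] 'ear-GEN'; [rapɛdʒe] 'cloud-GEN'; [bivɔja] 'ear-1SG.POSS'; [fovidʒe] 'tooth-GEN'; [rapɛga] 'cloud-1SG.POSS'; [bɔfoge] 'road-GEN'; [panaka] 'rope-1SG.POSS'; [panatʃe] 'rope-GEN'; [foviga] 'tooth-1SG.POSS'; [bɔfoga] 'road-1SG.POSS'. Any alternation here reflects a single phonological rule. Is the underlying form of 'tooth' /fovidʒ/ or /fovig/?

In [fovidʒe] and [foviga] the final segment of 'tooth' alternates: [dʒ] ~ [g].
If /g/ were underlying and a rule turned it into [dʒ] before the GEN suffix, 'road' would also alternate; but it has [g] in both [bɔfoge] and [bɔfoga].
The alternation reflects depalatalization: palato-alveolar /tʃ/ and /dʒ/ become [k] and [g] when no front vowel follows. /dʒ/ is underlying.

/fovidʒ/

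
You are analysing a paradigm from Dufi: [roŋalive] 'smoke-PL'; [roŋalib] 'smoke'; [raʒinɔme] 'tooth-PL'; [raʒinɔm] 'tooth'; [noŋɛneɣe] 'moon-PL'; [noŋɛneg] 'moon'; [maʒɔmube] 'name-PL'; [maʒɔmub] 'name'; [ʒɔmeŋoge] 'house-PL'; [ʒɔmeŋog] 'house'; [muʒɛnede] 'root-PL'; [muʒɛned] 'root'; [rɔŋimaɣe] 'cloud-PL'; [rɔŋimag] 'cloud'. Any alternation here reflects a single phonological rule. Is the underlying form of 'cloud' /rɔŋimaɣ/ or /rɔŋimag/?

In [rɔŋimaɣe] and [rɔŋimag] the final segment of 'cloud' alternates: [ɣ] ~ [g].
The stem 'house' ([ʒɔmeŋoge], [ʒɔmeŋog]) shows [g] unchanged in both environments, so [g] cannot be basic with [ɣ] derived before the PL suffix.
So /ɣ/ is underlying, and a rule of word-final hardening — voiced fricatives become stops word-finally — gives [g].

/rɔŋimaɣ/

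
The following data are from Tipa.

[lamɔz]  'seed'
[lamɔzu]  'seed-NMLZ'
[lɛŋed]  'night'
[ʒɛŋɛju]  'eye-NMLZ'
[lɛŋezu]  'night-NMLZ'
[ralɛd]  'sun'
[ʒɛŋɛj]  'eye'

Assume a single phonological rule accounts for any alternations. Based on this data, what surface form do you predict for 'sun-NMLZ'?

[ralɛzu]

'night' shows [d] ~ [z] at the end of the stem ([lɛŋed] vs [lɛŋezu]).
If /z/ were underlying and a rule turned it into [d] in isolation, 'seed' would also alternate; but it has [z] in both [lamɔz] and [lamɔzu].
The underlying segment must be /d/; voiced stops become fricatives between vowels, yielding [z] there.
The one attested form of 'sun', [ralɛd], shows underlying /ralɛd/. Applying the same rule between vowels gives [ralɛzu].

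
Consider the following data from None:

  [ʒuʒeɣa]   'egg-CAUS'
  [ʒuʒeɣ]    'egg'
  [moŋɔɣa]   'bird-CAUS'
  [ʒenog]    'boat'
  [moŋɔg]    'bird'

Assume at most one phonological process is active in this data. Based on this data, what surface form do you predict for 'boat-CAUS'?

'bird' shows [ɣ] ~ [g] at the end of the stem ([moŋɔɣa] vs [moŋɔg]).
Compare 'egg', with invariant [ɣ] in [ʒuʒeɣa] and [ʒuʒeɣ]: an analysis with underlying /ɣ/ and a rule producing [g] in isolation would wrongly predict alternation here too.
The underlying segment must be /g/; voiced stops become fricatives between vowels, yielding [ɣ] there.
From [ʒenog] the stem 'boat' is /ʒenog/; between vowels this yields [ʒenoɣa].

[ʒenoɣa]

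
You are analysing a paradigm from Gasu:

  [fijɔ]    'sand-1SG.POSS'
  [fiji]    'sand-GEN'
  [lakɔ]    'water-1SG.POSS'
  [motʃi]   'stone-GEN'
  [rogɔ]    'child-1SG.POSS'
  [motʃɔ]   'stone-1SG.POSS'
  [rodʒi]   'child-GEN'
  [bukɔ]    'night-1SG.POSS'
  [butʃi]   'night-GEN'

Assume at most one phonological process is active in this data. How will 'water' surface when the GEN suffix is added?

[latʃi]

The root 'night' surfaces as [butʃi] and [bukɔ], with a stem-final [tʃ] ~ [k] alternation.
But 'stone' keeps [tʃ] in both environments ([motʃi], [motʃɔ]), so there is no rule changing /tʃ/ to [k] before the 1SG.POSS suffix.
The underlying segment must be /k/; /k/ and /g/ become palato-alveolar [tʃ] and [dʒ] before a front vowel, yielding [tʃ] there.
The one attested form of 'water', [lakɔ], shows underlying /lak/. Applying the same rule before a front vowel gives [latʃi].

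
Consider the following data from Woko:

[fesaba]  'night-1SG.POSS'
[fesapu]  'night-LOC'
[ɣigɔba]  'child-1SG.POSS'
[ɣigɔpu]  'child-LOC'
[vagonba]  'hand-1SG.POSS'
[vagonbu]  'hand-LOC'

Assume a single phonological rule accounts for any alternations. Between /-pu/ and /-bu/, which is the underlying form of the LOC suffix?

The LOC morpheme has two allomorphs, [-bu] and [-pu].
The 1SG.POSS suffix, which begins with [b], is invariant after every stem; so [b] is not altered by any rule here.
So the underlying form is /-pu/, and voiceless stops become voiced after a nasal.

/-pu/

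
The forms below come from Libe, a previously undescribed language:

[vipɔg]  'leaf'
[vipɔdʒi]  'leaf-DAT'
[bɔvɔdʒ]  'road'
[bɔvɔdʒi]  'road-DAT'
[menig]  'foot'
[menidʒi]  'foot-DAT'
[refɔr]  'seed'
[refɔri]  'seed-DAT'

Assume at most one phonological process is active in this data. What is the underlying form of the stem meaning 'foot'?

/menig/

The stem for 'foot' ends in [g] in [menig] but [dʒ] in [menidʒi].
But 'road' keeps [dʒ] in both environments ([bɔvɔdʒ], [bɔvɔdʒi]), so there is no rule changing /dʒ/ to [g] in isolation.
Therefore /g/ is basic and [dʒ] is derived by palatalization before a front vowel (/g/ becomes palato-alveolar [dʒ] before a front vowel).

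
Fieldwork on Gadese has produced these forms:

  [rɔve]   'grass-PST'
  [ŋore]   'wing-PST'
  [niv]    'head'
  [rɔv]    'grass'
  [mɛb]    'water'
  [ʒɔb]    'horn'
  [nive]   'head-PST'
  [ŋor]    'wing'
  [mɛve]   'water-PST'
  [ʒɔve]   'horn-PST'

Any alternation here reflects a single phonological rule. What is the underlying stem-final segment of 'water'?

/b/

In [mɛb] and [mɛve] the final segment of 'water' alternates: [b] ~ [v].
The stem 'head' ([niv], [nive]) shows [v] unchanged in both environments, so [v] cannot be basic with [b] derived in isolation.
Therefore /b/ is basic and [v] is derived by intervocalic spirantization (voiced stops become fricatives between vowels).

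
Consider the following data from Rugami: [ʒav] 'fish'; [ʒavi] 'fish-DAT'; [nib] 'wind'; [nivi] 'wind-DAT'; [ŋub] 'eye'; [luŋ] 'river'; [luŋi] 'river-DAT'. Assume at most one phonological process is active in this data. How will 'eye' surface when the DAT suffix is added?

[ŋuvi]

'wind' shows [b] ~ [v] at the end of the stem ([nib] vs [nivi]).
If /v/ were underlying and a rule turned it into [b] in isolation, 'fish' would also alternate; but it has [v] in both [ʒav] and [ʒavi].
The underlying segment must be /b/; voiced stops become fricatives between vowels, yielding [v] there.
From [ŋub] the stem 'eye' is /ŋub/; between vowels this yields [ŋuvi].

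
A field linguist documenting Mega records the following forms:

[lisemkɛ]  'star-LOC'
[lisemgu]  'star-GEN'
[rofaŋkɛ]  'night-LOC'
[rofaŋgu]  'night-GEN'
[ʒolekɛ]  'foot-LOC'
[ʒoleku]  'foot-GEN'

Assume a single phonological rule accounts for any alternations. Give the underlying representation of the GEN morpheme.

/-gu/

The GEN suffix surfaces as [-gu] and [-ku], depending on the final segment of the stem.
By contrast the LOC suffix keeps its initial [k] throughout — that segment must be underlying.
The GEN suffix is therefore /-gu/ underlyingly, with post-vocalic devoicing: voiced stops become voiceless after a vowel.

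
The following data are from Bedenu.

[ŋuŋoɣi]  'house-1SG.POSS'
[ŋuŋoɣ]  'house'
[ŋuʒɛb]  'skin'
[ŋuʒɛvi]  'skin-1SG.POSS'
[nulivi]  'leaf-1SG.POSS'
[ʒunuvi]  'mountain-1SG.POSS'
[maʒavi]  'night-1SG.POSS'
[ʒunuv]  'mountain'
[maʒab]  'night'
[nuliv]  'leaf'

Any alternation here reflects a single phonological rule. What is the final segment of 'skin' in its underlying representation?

The stem for 'skin' ends in [b] in [ŋuʒɛb] but [v] in [ŋuʒɛvi].
If /v/ were underlying and a rule turned it into [b] in isolation, 'leaf' would also alternate; but it has [v] in both [nuliv] and [nulivi].
The underlying segment must be /b/; voiced stops become fricatives between vowels, yielding [v] there.

/b/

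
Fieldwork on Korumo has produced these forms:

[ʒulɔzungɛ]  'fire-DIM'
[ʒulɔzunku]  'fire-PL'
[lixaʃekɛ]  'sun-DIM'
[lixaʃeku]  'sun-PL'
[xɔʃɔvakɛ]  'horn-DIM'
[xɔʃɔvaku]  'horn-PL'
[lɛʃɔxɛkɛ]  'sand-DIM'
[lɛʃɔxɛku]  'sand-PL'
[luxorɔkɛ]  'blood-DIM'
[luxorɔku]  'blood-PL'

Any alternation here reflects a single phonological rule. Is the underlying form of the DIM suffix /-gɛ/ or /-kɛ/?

The DIM suffix surfaces as [-gɛ] and [-kɛ], depending on the final segment of the stem.
By contrast the PL suffix keeps its initial [k] throughout — that segment must be underlying.
So the underlying form is /-gɛ/, and voiced stops become voiceless after a vowel.

/-gɛ/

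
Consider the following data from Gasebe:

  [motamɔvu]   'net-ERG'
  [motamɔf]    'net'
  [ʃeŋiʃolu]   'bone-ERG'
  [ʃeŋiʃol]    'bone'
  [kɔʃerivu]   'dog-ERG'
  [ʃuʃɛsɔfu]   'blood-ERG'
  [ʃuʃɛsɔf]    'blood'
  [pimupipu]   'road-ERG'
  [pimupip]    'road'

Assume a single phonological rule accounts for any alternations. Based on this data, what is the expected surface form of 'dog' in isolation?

[kɔʃerif]

'net' shows [v] ~ [f] at the end of the stem ([motamɔvu] vs [motamɔf]).
Compare 'blood', with invariant [f] in [ʃuʃɛsɔfu] and [ʃuʃɛsɔf]: an analysis with underlying /f/ and a rule producing [v] before the ERG suffix would wrongly predict alternation here too.
Therefore /v/ is basic and [f] is derived by word-final obstruent devoicing (voiced obstruents become voiceless word-finally).
From [kɔʃerivu] the stem 'dog' is /kɔʃeriv/; word-finally this yields [kɔʃerif].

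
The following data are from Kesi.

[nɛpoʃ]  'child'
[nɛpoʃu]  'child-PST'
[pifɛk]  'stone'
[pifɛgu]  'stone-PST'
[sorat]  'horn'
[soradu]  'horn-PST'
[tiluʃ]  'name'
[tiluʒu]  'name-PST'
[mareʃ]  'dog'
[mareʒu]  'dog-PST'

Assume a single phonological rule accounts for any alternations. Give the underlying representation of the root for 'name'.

'name' shows [ʃ] ~ [ʒ] at the end of the stem ([tiluʃ] vs [tiluʒu]).
The stem 'child' ([nɛpoʃ], [nɛpoʃu]) shows [ʃ] unchanged in both environments, so [ʃ] cannot be basic with [ʒ] derived before the PST suffix.
Therefore /ʒ/ is basic and [ʃ] is derived by word-final obstruent devoicing (voiced obstruents become voiceless word-finally).
Hence 'name' is /tiluʒ/ underlyingly.

/tiluʒ/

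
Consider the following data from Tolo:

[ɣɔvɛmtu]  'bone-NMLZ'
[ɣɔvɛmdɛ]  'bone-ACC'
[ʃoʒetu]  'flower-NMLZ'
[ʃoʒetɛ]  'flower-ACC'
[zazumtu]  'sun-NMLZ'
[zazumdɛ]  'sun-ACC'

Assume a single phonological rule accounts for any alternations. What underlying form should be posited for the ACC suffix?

The ACC morpheme has two allomorphs, [-dɛ] and [-tɛ].
The NMLZ suffix, which begins with [t], is invariant after every stem; so [t] is not altered by any rule here.
So the underlying form is /-dɛ/, and voiced stops become voiceless after a vowel.

/-dɛ/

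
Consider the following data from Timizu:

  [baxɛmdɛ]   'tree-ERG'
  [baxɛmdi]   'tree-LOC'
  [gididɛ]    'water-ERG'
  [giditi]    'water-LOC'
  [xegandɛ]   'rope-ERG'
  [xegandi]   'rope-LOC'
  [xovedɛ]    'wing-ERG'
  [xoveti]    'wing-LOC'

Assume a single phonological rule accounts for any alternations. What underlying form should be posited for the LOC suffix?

The LOC morpheme has two allomorphs, [-di] and [-ti].
By contrast the ERG suffix keeps its initial [d] throughout — that segment must be underlying.
The LOC suffix is therefore /-ti/ underlyingly, with post-nasal voicing: voiceless stops become voiced after a nasal.

/-ti/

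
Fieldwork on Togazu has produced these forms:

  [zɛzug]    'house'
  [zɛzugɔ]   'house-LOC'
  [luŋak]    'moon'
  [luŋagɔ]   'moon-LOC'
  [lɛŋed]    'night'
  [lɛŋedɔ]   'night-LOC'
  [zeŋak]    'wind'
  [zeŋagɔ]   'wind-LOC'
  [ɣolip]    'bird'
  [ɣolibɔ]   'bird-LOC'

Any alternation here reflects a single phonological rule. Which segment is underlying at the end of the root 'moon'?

In [luŋak] and [luŋagɔ] the final segment of 'moon' alternates: [k] ~ [g].
But 'house' keeps [g] in both environments ([zɛzug], [zɛzugɔ]), so there is no rule changing /g/ to [k] in isolation.
Therefore /k/ is basic and [g] is derived by intervocalic voicing (voiceless stops become voiced between vowels).

/k/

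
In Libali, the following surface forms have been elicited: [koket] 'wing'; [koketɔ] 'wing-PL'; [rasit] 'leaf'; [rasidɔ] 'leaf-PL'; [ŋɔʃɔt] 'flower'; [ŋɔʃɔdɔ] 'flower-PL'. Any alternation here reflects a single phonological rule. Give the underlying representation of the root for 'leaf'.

The root 'leaf' surfaces as [rasit] and [rasidɔ], with a stem-final [t] ~ [d] alternation.
Compare 'wing', with invariant [t] in [koket] and [koketɔ]: an analysis with underlying /t/ and a rule producing [d] before the PL suffix would wrongly predict alternation here too.
The underlying segment must be /d/; voiced obstruents become voiceless word-finally, yielding [t] there.
So 'leaf' = /rasid/.

/rasid/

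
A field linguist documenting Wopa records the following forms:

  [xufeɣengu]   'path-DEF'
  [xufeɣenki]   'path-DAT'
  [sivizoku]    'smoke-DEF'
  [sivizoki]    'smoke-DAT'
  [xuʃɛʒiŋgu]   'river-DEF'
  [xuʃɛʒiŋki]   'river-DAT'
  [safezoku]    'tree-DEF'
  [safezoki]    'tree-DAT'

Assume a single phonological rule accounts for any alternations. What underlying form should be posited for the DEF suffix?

/-gu/

The DEF morpheme has two allomorphs, [-gu] and [-ku].
The DAT suffix, which begins with [k], is invariant after every stem; so [k] is not altered by any rule here.
So the underlying form is /-gu/, and voiced stops become voiceless after a vowel.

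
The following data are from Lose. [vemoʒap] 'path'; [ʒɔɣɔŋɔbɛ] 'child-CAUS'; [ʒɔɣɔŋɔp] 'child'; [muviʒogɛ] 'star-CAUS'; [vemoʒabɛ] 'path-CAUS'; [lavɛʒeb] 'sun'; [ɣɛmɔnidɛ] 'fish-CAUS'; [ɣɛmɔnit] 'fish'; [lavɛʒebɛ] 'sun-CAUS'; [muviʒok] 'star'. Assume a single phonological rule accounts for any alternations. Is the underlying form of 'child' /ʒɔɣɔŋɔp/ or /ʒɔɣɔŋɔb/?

'child' shows [p] ~ [b] at the end of the stem ([ʒɔɣɔŋɔp] vs [ʒɔɣɔŋɔbɛ]).
Compare 'sun', with invariant [b] in [lavɛʒeb] and [lavɛʒebɛ]: an analysis with underlying /b/ and a rule producing [p] in isolation would wrongly predict alternation here too.
Therefore /p/ is basic and [b] is derived by intervocalic voicing (voiceless stops become voiced between vowels).

/ʒɔɣɔŋɔp/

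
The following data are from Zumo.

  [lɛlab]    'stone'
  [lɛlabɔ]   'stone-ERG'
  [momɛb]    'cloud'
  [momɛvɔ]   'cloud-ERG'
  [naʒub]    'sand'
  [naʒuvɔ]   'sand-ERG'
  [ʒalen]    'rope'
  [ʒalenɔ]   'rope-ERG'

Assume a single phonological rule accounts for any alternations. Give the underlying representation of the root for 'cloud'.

/momɛv/

The stem for 'cloud' ends in [b] in [momɛb] but [v] in [momɛvɔ].
If /b/ were underlying and a rule turned it into [v] before the ERG suffix, 'stone' would also alternate; but it has [b] in both [lɛlab] and [lɛlabɔ].
The alternation reflects word-final hardening: voiced fricatives become stops word-finally. /v/ is underlying.
Hence 'cloud' is /momɛv/ underlyingly.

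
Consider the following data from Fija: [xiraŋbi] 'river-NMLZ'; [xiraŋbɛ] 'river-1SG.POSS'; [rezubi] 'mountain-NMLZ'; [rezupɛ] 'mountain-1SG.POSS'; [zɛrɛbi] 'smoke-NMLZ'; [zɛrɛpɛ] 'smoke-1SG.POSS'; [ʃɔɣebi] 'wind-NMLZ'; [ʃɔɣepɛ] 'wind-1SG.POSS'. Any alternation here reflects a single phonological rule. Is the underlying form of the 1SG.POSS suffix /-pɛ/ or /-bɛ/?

The 1SG.POSS morpheme has two allomorphs, [-bɛ] and [-pɛ].
The NMLZ suffix, which begins with [b], is invariant after every stem; so [b] is not altered by any rule here.
The 1SG.POSS suffix is therefore /-pɛ/ underlyingly, with post-nasal voicing: voiceless stops become voiced after a nasal.

/-pɛ/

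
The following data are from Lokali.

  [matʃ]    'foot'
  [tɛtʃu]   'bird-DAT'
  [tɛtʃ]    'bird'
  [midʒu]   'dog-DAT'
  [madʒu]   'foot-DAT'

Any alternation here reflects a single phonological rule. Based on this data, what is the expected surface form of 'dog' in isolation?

[mitʃ]

'foot' shows [dʒ] ~ [tʃ] at the end of the stem ([madʒu] vs [matʃ]).
The stem 'bird' ([tɛtʃu], [tɛtʃ]) shows [tʃ] unchanged in both environments, so [tʃ] cannot be basic with [dʒ] derived before the DAT suffix.
The alternation reflects word-final obstruent devoicing: voiced obstruents become voiceless word-finally. /dʒ/ is underlying.
The one attested form of 'dog', [midʒu], shows underlying /midʒ/. Applying the same rule word-finally gives [mitʃ].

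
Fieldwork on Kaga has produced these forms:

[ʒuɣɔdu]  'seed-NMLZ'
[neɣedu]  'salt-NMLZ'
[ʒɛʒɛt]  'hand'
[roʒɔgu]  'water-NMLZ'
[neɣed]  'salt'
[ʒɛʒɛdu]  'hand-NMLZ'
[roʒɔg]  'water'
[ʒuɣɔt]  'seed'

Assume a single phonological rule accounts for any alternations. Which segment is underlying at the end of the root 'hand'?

/t/

The stem for 'hand' ends in [t] in [ʒɛʒɛt] but [d] in [ʒɛʒɛdu].
Compare 'salt', with invariant [d] in [neɣed] and [neɣedu]: an analysis with underlying /d/ and a rule producing [t] in isolation would wrongly predict alternation here too.
The underlying segment must be /t/; voiceless stops become voiced between vowels, yielding [d] there.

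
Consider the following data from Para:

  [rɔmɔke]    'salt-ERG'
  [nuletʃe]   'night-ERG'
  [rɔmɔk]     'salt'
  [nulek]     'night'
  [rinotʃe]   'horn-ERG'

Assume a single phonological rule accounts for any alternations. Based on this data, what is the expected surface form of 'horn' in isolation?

In [nulek] and [nuletʃe] the final segment of 'night' alternates: [k] ~ [tʃ].
Compare 'salt', with invariant [k] in [rɔmɔk] and [rɔmɔke]: an analysis with underlying /k/ and a rule producing [tʃ] before the ERG suffix would wrongly predict alternation here too.
Therefore /tʃ/ is basic and [k] is derived by depalatalization (palato-alveolar /tʃ/ becomes [k] when no front vowel follows).
The one attested form of 'horn', [rinotʃe], shows underlying /rinotʃ/. Applying the same rule when no front vowel follows gives [rinok].

[rinok]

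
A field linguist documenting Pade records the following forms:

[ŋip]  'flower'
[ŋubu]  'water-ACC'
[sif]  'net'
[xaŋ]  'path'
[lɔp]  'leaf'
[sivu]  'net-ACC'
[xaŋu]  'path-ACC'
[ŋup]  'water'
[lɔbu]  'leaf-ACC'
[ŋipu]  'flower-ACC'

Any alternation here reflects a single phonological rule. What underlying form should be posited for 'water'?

The stem for 'water' ends in [b] in [ŋubu] but [p] in [ŋup].
If /p/ were underlying and a rule turned it into [b] before the ACC suffix, 'flower' would also alternate; but it has [p] in both [ŋipu] and [ŋip].
So /b/ is underlying, and a rule of word-final obstruent devoicing — voiced obstruents become voiceless word-finally — gives [p].
Hence 'water' is /ŋub/ underlyingly.

/ŋub/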